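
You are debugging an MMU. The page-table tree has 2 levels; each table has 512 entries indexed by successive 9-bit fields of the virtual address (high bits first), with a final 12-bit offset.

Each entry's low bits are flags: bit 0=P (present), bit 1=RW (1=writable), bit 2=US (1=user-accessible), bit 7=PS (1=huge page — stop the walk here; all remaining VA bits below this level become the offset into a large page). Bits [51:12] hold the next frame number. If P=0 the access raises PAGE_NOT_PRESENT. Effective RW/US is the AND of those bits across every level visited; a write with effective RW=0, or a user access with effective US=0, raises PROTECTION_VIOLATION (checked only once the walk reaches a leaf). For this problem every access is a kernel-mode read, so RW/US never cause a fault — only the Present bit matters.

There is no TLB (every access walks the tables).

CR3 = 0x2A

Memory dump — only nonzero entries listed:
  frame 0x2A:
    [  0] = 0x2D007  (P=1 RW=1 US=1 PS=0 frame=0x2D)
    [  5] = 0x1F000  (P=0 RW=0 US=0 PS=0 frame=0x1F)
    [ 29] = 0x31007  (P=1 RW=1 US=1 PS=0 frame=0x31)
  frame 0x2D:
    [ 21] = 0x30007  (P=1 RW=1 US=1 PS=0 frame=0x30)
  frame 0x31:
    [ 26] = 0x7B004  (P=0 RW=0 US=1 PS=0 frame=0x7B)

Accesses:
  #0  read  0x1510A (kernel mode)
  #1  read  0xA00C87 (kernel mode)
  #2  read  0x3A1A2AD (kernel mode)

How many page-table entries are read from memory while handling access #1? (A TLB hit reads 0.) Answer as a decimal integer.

Per-access translation:
#0 VA=0x1510A (r,kernel):
  [0] read 0x2A idx=0: raw=0x2D007 flags P=1 W=1 U=1 S=0
  [1] read 0x2D idx=21: raw=0x30007 flags P=1 W=1 U=1 S=0
  ⇒ phys 0x3010A  [2 reads]
#1 VA=0xA00C87 (r,kernel):
  [0] read 0x2A idx=5: raw=0x1F000 flags P=0 W=0 U=0 S=0
  ✗ PAGE_NOT_PRESENT  [1 reads]
#2 VA=0x3A1A2AD (r,kernel):
  [0] read 0x2A idx=29: raw=0x31007 flags P=1 W=1 U=1 S=0
  [1] read 0x31 idx=26: raw=0x7B004 flags P=0 W=0 U=1 S=0
  ✗ PAGE_NOT_PRESENT  [2 reads]

Entries read for #1: 1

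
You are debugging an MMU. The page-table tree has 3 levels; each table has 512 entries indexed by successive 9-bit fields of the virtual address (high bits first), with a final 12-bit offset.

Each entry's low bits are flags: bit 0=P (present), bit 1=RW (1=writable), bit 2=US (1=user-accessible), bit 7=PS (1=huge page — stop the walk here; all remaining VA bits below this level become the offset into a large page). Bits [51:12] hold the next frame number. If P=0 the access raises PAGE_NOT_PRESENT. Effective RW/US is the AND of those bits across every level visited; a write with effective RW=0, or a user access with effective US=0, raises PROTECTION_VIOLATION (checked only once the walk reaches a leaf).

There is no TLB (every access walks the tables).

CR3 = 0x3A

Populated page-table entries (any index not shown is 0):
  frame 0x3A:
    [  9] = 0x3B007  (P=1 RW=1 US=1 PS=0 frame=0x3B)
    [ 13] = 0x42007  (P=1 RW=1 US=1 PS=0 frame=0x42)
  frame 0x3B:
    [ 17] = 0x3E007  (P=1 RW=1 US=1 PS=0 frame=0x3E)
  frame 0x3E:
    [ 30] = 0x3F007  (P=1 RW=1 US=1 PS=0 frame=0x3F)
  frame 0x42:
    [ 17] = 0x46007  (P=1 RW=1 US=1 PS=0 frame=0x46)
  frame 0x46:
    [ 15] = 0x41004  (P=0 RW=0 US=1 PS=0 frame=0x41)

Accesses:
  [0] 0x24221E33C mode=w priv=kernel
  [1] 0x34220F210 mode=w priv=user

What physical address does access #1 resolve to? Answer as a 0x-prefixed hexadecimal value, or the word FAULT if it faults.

Trace:
#0 VA=0x24221E33C (w,kernel):
  L0 @0x3A[9] → 0x3B007  P=1,RW=1,US=1,PS=0
  L1 @0x3B[17] → 0x3E007  P=1,RW=1,US=1,PS=0
  L2 @0x3E[30] → 0x3F007  P=1,RW=1,US=1,PS=0
  ✓ 0x3F33C  — 3 lookups
#1 VA=0x34220F210 (w,user):
  L0 @0x3A[13] → 0x42007  P=1,RW=1,US=1,PS=0
  L1 @0x42[17] → 0x46007  P=1,RW=1,US=1,PS=0
  L2 @0x46[15] → 0x41004  P=0,RW=0,US=1,PS=0
  ✗ PAGE_NOT_PRESENT  [3 reads]

Access #1 PA: FAULT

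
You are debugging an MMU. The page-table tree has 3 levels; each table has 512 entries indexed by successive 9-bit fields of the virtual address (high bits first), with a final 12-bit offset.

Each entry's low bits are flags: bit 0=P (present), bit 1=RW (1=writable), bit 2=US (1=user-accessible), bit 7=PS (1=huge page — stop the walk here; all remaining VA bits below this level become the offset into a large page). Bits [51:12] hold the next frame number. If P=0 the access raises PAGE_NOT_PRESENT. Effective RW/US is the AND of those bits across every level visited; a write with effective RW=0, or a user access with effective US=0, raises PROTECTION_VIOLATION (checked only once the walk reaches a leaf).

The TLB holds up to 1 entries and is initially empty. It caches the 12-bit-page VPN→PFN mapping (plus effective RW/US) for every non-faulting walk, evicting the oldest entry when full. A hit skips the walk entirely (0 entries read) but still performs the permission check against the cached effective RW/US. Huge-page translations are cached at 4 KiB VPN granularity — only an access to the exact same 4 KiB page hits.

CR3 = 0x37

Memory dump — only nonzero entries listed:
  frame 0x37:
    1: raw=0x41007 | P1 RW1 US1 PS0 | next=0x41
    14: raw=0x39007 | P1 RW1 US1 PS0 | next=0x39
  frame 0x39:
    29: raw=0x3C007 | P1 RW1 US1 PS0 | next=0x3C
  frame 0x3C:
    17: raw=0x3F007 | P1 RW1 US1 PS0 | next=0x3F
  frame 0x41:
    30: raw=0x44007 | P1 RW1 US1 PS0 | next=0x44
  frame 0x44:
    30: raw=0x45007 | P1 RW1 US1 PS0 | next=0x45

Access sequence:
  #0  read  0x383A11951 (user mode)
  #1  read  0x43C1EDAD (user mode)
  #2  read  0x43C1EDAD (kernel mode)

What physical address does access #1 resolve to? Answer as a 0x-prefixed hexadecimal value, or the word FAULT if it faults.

Walk each access:
#0 VA=0x383A11951 (r,user):
  L0: frame=0x37 idx=14 entry=0x39007 [P=1 RW=1 US=1 PS=0]
  L1: frame=0x39 idx=29 entry=0x3C007 [P=1 RW=1 US=1 PS=0]
  L2: frame=0x3C idx=17 entry=0x3F007 [P=1 RW=1 US=1 PS=0]
  ✓ 0x3F951  — 3 lookups
#1 VA=0x43C1EDAD (r,user):
  L0: frame=0x37 idx=1 entry=0x41007 [P=1 RW=1 US=1 PS=0]
  L1: frame=0x41 idx=30 entry=0x44007 [P=1 RW=1 US=1 PS=0]
  L2: frame=0x44 idx=30 entry=0x45007 [P=1 RW=1 US=1 PS=0]
  ✓ 0x45DAD  — 3 lookups
#2 VA=0x43C1EDAD (r,kernel):
  TLB hit vpn=0x43C1E → PA=0x45DAD

Access #1 PA: 0x45DAD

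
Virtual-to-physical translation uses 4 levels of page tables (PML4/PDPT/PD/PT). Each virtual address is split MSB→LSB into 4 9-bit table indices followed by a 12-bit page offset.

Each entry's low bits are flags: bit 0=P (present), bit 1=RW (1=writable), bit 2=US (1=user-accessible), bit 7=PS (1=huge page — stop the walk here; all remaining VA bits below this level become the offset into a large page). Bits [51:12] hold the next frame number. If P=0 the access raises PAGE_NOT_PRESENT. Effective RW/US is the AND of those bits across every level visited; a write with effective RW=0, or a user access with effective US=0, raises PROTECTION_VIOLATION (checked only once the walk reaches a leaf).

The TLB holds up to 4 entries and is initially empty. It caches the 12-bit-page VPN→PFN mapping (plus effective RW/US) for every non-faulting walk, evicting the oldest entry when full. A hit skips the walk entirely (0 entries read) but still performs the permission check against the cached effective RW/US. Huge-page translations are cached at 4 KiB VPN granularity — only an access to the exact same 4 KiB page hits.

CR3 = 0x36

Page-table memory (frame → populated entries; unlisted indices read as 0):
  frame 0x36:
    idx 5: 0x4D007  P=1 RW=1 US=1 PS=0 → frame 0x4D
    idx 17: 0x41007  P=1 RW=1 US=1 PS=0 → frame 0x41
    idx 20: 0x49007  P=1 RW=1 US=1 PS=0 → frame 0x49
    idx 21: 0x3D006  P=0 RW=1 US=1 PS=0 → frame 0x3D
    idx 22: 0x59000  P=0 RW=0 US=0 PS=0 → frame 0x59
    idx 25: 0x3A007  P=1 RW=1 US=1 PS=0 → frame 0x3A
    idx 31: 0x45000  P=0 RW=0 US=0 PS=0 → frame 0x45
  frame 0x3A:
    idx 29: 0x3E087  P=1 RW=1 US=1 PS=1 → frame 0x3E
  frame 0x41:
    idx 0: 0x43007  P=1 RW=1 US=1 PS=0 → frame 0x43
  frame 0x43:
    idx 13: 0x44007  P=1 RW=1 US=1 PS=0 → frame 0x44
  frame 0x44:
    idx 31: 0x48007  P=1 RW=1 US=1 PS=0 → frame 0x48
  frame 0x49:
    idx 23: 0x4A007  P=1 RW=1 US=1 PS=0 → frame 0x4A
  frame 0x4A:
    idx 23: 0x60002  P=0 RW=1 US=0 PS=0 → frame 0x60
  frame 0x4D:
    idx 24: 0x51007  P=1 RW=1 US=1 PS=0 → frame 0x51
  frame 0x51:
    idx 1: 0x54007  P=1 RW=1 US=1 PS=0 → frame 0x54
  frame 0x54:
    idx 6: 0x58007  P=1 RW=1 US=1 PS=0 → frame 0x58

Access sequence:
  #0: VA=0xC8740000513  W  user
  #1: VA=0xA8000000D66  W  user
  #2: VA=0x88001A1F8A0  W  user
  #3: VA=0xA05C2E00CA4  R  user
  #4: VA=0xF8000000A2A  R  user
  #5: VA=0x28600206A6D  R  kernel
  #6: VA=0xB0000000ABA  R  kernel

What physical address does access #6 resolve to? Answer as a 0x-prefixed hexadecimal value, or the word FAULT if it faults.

Per-access translation:
#0 VA=0xC8740000513 (w,user):
  L0: frame=0x36 idx=25 entry=0x3A007 [P=1 RW=1 US=1 PS=0]
  L1: frame=0x3A idx=29 entry=0x3E087 [P=1 RW=1 US=1 PS=1]
  ✓ 0x3E513 (huge @L1)  — 2 lookups
#1 VA=0xA8000000D66 (w,user):
  L0: frame=0x36 idx=21 entry=0x3D006 [P=0 RW=1 US=1 PS=0]
  ✗ PAGE_NOT_PRESENT  [1 reads]
#2 VA=0x88001A1F8A0 (w,user):
  L0: frame=0x36 idx=17 entry=0x41007 [P=1 RW=1 US=1 PS=0]
  L1: frame=0x41 idx=0 entry=0x43007 [P=1 RW=1 US=1 PS=0]
  L2: frame=0x43 idx=13 entry=0x44007 [P=1 RW=1 US=1 PS=0]
  L3: frame=0x44 idx=31 entry=0x48007 [P=1 RW=1 US=1 PS=0]
  ✓ 0x488A0  — 4 lookups
#3 VA=0xA05C2E00CA4 (r,user):
  L0: frame=0x36 idx=20 entry=0x49007 [P=1 RW=1 US=1 PS=0]
  L1: frame=0x49 idx=23 entry=0x4A007 [P=1 RW=1 US=1 PS=0]
  L2: frame=0x4A idx=23 entry=0x60002 [P=0 RW=1 US=0 PS=0]
  ✗ PAGE_NOT_PRESENT  [3 reads]
#4 VA=0xF8000000A2A (r,user):
  L0: frame=0x36 idx=31 entry=0x45000 [P=0 RW=0 US=0 PS=0]
  ✗ PAGE_NOT_PRESENT  [1 reads]
#5 VA=0x28600206A6D (r,kernel):
  L0: frame=0x36 idx=5 entry=0x4D007 [P=1 RW=1 US=1 PS=0]
  L1: frame=0x4D idx=24 entry=0x51007 [P=1 RW=1 US=1 PS=0]
  L2: frame=0x51 idx=1 entry=0x54007 [P=1 RW=1 US=1 PS=0]
  L3: frame=0x54 idx=6 entry=0x58007 [P=1 RW=1 US=1 PS=0]
  ✓ 0x58A6D  — 4 lookups
#6 VA=0xB0000000ABA (r,kernel):
  L0: frame=0x36 idx=22 entry=0x59000 [P=0 RW=0 US=0 PS=0]
  ✗ PAGE_NOT_PRESENT  [1 reads]

Access #6 PA: FAULT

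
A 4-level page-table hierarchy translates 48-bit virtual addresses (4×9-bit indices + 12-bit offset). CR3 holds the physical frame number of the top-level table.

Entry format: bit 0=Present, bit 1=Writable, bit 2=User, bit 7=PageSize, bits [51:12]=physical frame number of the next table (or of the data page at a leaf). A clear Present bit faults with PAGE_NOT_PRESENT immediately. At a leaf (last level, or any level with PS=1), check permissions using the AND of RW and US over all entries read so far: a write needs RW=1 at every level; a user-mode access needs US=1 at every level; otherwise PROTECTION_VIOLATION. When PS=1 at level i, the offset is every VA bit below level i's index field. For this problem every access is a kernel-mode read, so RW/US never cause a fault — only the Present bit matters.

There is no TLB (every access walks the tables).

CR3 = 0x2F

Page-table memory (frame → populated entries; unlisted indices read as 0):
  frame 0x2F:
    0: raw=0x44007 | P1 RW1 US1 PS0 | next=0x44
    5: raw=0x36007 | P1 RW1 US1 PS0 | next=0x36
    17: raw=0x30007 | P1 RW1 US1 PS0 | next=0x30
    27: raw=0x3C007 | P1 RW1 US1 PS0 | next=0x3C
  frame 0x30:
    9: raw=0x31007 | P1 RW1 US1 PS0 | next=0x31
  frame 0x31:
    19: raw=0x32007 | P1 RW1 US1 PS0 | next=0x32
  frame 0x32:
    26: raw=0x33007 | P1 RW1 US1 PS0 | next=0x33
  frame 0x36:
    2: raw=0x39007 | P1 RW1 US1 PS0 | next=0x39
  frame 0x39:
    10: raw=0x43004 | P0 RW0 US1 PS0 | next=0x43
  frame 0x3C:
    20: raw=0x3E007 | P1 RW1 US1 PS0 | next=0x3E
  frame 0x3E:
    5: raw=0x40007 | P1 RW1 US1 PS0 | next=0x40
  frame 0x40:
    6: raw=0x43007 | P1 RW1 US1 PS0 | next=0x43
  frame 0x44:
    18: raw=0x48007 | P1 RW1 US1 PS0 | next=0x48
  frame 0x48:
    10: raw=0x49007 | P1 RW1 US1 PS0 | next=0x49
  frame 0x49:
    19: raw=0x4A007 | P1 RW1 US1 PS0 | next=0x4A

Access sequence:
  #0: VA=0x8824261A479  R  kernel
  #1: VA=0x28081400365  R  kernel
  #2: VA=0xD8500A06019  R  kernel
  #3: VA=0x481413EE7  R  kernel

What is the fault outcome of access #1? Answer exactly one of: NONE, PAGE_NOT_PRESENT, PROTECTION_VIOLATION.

Walk each access:
#0 VA=0x8824261A479 (r,kernel):
  [0] read 0x2F idx=17: raw=0x30007 flags P=1 W=1 U=1 S=0
  [1] read 0x30 idx=9: raw=0x31007 flags P=1 W=1 U=1 S=0
  [2] read 0x31 idx=19: raw=0x32007 flags P=1 W=1 U=1 S=0
  [3] read 0x32 idx=26: raw=0x33007 flags P=1 W=1 U=1 S=0
  ✓ 0x33479  — 4 lookups
#1 VA=0x28081400365 (r,kernel):
  [0] read 0x2F idx=5: raw=0x36007 flags P=1 W=1 U=1 S=0
  [1] read 0x36 idx=2: raw=0x39007 flags P=1 W=1 U=1 S=0
  [2] read 0x39 idx=10: raw=0x43004 flags P=0 W=0 U=1 S=0
  ✗ PAGE_NOT_PRESENT  [3 reads]
#2 VA=0xD8500A06019 (r,kernel):
  [0] read 0x2F idx=27: raw=0x3C007 flags P=1 W=1 U=1 S=0
  [1] read 0x3C idx=20: raw=0x3E007 flags P=1 W=1 U=1 S=0
  [2] read 0x3E idx=5: raw=0x40007 flags P=1 W=1 U=1 S=0
  [3] read 0x40 idx=6: raw=0x43007 flags P=1 W=1 U=1 S=0
  ✓ 0x43019  — 4 lookups
#3 VA=0x481413EE7 (r,kernel):
  [0] read 0x2F idx=0: raw=0x44007 flags P=1 W=1 U=1 S=0
  [1] read 0x44 idx=18: raw=0x48007 flags P=1 W=1 U=1 S=0
  [2] read 0x48 idx=10: raw=0x49007 flags P=1 W=1 U=1 S=0
  [3] read 0x49 idx=19: raw=0x4A007 flags P=1 W=1 U=1 S=0
  ✓ 0x4AEE7  — 4 lookups

Access #1 fault: PAGE_NOT_PRESENT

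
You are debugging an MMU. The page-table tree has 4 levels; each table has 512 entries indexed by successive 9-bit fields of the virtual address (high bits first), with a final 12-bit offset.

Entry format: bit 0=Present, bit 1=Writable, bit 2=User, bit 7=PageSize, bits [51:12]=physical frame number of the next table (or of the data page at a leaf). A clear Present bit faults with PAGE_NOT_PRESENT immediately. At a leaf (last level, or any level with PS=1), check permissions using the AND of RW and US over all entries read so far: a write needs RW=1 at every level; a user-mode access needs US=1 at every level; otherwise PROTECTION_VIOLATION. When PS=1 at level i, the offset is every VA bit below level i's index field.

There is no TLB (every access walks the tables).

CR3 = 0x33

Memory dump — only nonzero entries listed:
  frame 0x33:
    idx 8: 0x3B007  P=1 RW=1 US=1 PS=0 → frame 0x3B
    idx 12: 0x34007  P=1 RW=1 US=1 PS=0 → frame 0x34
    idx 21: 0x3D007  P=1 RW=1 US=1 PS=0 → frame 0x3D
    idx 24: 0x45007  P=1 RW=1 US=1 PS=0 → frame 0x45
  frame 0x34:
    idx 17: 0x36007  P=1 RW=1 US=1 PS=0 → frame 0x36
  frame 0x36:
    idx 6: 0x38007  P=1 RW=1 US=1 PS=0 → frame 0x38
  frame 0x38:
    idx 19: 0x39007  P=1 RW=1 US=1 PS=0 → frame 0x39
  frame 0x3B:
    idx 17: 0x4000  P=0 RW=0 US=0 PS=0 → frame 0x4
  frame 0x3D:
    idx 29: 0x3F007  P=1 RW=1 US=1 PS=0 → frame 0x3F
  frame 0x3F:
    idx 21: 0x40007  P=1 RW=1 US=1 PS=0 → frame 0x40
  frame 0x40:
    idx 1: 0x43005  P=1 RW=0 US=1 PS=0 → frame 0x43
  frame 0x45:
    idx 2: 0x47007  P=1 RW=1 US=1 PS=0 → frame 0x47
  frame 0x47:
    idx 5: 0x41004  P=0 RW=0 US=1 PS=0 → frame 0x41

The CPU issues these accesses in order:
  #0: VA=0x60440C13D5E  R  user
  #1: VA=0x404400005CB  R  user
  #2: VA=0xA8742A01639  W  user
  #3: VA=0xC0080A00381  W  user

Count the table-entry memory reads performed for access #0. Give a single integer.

Per-access translation:
#0 VA=0x60440C13D5E (r,user):
  lvl0: tbl 0x33, slot 12 ⇒ 0x34007 (P1/RW1/US1/PS0)
  lvl1: tbl 0x34, slot 17 ⇒ 0x36007 (P1/RW1/US1/PS0)
  lvl2: tbl 0x36, slot 6 ⇒ 0x38007 (P1/RW1/US1/PS0)
  lvl3: tbl 0x38, slot 19 ⇒ 0x39007 (P1/RW1/US1/PS0)
  → PA=0x39D5E  (4 entries read)
#1 VA=0x404400005CB (r,user):
  lvl0: tbl 0x33, slot 8 ⇒ 0x3B007 (P1/RW1/US1/PS0)
  lvl1: tbl 0x3B, slot 17 ⇒ 0x4000 (P0/RW0/US0/PS0)
  → PAGE_NOT_PRESENT  (2 entries read)
#2 VA=0xA8742A01639 (w,user):
  lvl0: tbl 0x33, slot 21 ⇒ 0x3D007 (P1/RW1/US1/PS0)
  lvl1: tbl 0x3D, slot 29 ⇒ 0x3F007 (P1/RW1/US1/PS0)
  lvl2: tbl 0x3F, slot 21 ⇒ 0x40007 (P1/RW1/US1/PS0)
  lvl3: tbl 0x40, slot 1 ⇒ 0x43005 (P1/RW0/US1/PS0)
  → PROTECTION_VIOLATION  (4 entries read)
#3 VA=0xC0080A00381 (w,user):
  lvl0: tbl 0x33, slot 24 ⇒ 0x45007 (P1/RW1/US1/PS0)
  lvl1: tbl 0x45, slot 2 ⇒ 0x47007 (P1/RW1/US1/PS0)
  lvl2: tbl 0x47, slot 5 ⇒ 0x41004 (P0/RW0/US1/PS0)
  → PAGE_NOT_PRESENT  (3 entries read)

Entries read for #0: 4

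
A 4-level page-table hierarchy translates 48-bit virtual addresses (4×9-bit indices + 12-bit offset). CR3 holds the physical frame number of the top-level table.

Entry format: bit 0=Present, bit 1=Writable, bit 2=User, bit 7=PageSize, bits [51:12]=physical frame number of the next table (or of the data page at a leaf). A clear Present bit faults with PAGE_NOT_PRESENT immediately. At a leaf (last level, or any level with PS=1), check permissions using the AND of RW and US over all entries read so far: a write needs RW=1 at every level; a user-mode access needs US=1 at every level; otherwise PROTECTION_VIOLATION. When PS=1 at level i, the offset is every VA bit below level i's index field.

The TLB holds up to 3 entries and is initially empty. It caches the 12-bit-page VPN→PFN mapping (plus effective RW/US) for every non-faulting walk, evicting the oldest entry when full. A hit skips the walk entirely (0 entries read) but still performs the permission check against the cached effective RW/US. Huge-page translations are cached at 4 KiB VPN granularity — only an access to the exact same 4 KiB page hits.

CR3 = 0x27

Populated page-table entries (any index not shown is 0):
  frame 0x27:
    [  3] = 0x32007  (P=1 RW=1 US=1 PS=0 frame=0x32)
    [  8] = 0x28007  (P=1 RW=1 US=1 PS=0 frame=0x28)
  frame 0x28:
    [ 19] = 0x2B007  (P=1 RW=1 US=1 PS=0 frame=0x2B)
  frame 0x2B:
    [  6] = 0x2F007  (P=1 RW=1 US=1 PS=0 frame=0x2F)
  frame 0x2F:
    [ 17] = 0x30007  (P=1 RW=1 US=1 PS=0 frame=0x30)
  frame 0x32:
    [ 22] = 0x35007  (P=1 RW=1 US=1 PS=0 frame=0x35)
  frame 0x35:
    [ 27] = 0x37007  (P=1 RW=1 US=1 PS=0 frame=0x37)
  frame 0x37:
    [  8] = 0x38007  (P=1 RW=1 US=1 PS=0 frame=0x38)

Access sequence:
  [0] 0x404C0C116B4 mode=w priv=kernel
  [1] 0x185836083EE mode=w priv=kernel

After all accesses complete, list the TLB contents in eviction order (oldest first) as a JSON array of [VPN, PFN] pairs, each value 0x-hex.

Per-access translation:
#0 VA=0x404C0C116B4 (w,kernel):
  L0 @0x27[8] → 0x28007  P=1,RW=1,US=1,PS=0
  L1 @0x28[19] → 0x2B007  P=1,RW=1,US=1,PS=0
  L2 @0x2B[6] → 0x2F007  P=1,RW=1,US=1,PS=0
  L3 @0x2F[17] → 0x30007  P=1,RW=1,US=1,PS=0
  ✓ 0x306B4  — 4 lookups
#1 VA=0x185836083EE (w,kernel):
  L0 @0x27[3] → 0x32007  P=1,RW=1,US=1,PS=0
  L1 @0x32[22] → 0x35007  P=1,RW=1,US=1,PS=0
  L2 @0x35[27] → 0x37007  P=1,RW=1,US=1,PS=0
  L3 @0x37[8] → 0x38007  P=1,RW=1,US=1,PS=0
  ✓ 0x383EE  — 4 lookups

TLB: [["0x404C0C11", "0x30"], ["0x18583608", "0x38"]]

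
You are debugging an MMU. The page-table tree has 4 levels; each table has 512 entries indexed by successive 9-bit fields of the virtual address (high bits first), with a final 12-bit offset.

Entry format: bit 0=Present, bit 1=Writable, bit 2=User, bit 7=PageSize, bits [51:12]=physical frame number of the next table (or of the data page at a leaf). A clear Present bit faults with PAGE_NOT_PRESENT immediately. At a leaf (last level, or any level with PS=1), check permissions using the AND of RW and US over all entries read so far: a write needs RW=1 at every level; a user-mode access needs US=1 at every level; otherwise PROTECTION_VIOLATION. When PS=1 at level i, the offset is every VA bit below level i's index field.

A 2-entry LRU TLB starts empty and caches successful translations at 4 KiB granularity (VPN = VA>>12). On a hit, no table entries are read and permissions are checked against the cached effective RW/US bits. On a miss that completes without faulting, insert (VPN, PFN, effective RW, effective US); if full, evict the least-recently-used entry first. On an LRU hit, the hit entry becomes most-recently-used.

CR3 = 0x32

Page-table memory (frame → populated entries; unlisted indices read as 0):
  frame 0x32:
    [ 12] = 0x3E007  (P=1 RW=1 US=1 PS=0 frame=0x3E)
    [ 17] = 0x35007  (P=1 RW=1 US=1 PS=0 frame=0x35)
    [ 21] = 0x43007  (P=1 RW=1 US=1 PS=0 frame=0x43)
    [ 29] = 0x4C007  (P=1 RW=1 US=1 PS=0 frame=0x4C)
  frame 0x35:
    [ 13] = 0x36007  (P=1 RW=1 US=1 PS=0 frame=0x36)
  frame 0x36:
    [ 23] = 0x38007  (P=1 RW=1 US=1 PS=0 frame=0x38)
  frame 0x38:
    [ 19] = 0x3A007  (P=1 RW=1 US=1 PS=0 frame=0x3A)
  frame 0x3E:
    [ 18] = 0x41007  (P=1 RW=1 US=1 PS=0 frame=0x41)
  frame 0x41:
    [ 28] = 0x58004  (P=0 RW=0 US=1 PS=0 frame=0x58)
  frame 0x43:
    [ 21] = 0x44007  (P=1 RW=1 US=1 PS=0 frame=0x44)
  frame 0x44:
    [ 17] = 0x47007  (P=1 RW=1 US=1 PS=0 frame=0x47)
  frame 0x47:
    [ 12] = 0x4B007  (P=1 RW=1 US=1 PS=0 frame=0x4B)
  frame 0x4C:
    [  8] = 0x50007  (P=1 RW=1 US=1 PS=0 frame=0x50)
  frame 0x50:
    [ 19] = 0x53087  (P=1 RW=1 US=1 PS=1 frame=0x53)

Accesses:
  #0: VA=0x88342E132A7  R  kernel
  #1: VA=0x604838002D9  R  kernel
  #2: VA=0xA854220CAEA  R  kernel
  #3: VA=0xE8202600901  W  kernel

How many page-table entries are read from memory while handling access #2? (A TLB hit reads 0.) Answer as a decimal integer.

Per-access translation:
#0 VA=0x88342E132A7 (r,kernel):
  [0] read 0x32 idx=17: raw=0x35007 flags P=1 W=1 U=1 S=0
  [1] read 0x35 idx=13: raw=0x36007 flags P=1 W=1 U=1 S=0
  [2] read 0x36 idx=23: raw=0x38007 flags P=1 W=1 U=1 S=0
  [3] read 0x38 idx=19: raw=0x3A007 flags P=1 W=1 U=1 S=0
  → PA=0x3A2A7  (4 entries read)
#1 VA=0x604838002D9 (r,kernel):
  [0] read 0x32 idx=12: raw=0x3E007 flags P=1 W=1 U=1 S=0
  [1] read 0x3E idx=18: raw=0x41007 flags P=1 W=1 U=1 S=0
  [2] read 0x41 idx=28: raw=0x58004 flags P=0 W=0 U=1 S=0
  ✗ PAGE_NOT_PRESENT  [3 reads]
#2 VA=0xA854220CAEA (r,kernel):
  [0] read 0x32 idx=21: raw=0x43007 flags P=1 W=1 U=1 S=0
  [1] read 0x43 idx=21: raw=0x44007 flags P=1 W=1 U=1 S=0
  [2] read 0x44 idx=17: raw=0x47007 flags P=1 W=1 U=1 S=0
  [3] read 0x47 idx=12: raw=0x4B007 flags P=1 W=1 U=1 S=0
  → PA=0x4BAEA  (4 entries read)
#3 VA=0xE8202600901 (w,kernel):
  [0] read 0x32 idx=29: raw=0x4C007 flags P=1 W=1 U=1 S=0
  [1] read 0x4C idx=8: raw=0x50007 flags P=1 W=1 U=1 S=0
  [2] read 0x50 idx=19: raw=0x53087 flags P=1 W=1 U=1 S=1
  → PA=0x53901 (huge @L2)  (3 entries read)

Entries read for #2: 4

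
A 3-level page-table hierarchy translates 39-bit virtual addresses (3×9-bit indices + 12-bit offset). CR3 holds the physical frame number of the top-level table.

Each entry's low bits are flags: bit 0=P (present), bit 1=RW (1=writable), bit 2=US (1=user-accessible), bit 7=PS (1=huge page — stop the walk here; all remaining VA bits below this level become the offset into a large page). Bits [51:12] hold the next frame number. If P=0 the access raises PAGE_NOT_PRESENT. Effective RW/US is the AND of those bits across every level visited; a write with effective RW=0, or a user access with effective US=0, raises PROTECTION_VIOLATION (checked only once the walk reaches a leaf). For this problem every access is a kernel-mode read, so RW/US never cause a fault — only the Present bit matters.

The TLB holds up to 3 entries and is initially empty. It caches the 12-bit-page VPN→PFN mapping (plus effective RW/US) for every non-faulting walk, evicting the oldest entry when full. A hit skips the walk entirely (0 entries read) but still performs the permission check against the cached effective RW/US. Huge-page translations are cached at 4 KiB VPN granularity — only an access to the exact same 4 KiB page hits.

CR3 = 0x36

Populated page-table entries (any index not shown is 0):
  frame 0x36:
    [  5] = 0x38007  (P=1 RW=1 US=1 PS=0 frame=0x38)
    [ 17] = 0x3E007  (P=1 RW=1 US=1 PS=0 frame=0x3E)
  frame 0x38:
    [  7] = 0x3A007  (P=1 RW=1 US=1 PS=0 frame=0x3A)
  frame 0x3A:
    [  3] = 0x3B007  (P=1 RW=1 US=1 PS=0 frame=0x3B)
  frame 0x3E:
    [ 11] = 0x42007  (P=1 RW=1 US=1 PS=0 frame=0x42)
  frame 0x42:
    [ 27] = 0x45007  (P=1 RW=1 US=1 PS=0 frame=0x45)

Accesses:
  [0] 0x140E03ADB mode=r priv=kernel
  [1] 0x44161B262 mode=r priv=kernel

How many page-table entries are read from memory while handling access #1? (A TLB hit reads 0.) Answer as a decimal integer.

Per-access translation:
#0 VA=0x140E03ADB (r,kernel):
  L0 @0x36[5] → 0x38007  P=1,RW=1,US=1,PS=0
  L1 @0x38[7] → 0x3A007  P=1,RW=1,US=1,PS=0
  L2 @0x3A[3] → 0x3B007  P=1,RW=1,US=1,PS=0
  ✓ 0x3BADB  — 3 lookups
#1 VA=0x44161B262 (r,kernel):
  L0 @0x36[17] → 0x3E007  P=1,RW=1,US=1,PS=0
  L1 @0x3E[11] → 0x42007  P=1,RW=1,US=1,PS=0
  L2 @0x42[27] → 0x45007  P=1,RW=1,US=1,PS=0
  ✓ 0x45262  — 3 lookups

Entries read for #1: 3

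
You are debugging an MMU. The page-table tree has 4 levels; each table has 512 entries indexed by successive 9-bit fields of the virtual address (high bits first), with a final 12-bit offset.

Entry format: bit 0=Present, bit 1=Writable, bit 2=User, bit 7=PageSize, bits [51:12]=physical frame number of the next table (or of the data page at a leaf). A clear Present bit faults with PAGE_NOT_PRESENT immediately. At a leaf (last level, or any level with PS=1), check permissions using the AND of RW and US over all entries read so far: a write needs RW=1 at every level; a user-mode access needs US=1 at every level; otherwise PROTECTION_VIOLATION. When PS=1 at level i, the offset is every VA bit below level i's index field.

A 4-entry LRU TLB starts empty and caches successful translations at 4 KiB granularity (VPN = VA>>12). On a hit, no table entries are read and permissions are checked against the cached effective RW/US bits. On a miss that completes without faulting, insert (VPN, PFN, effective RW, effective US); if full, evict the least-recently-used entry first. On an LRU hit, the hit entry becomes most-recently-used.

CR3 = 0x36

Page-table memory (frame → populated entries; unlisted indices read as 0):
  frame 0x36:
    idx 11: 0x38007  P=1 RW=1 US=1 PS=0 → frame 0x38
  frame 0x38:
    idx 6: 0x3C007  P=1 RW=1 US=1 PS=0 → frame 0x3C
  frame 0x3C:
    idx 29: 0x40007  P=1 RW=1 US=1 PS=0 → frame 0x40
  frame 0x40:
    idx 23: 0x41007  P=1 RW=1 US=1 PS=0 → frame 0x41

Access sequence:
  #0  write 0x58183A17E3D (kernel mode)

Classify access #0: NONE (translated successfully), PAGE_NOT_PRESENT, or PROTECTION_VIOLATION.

Per-access translation:
#0 VA=0x58183A17E3D (w,kernel):
  [0] read 0x36 idx=11: raw=0x38007 flags P=1 W=1 U=1 S=0
  [1] read 0x38 idx=6: raw=0x3C007 flags P=1 W=1 U=1 S=0
  [2] read 0x3C idx=29: raw=0x40007 flags P=1 W=1 U=1 S=0
  [3] read 0x40 idx=23: raw=0x41007 flags P=1 W=1 U=1 S=0
  ⇒ phys 0x41E3D  [4 reads]

Access #0 fault: NONE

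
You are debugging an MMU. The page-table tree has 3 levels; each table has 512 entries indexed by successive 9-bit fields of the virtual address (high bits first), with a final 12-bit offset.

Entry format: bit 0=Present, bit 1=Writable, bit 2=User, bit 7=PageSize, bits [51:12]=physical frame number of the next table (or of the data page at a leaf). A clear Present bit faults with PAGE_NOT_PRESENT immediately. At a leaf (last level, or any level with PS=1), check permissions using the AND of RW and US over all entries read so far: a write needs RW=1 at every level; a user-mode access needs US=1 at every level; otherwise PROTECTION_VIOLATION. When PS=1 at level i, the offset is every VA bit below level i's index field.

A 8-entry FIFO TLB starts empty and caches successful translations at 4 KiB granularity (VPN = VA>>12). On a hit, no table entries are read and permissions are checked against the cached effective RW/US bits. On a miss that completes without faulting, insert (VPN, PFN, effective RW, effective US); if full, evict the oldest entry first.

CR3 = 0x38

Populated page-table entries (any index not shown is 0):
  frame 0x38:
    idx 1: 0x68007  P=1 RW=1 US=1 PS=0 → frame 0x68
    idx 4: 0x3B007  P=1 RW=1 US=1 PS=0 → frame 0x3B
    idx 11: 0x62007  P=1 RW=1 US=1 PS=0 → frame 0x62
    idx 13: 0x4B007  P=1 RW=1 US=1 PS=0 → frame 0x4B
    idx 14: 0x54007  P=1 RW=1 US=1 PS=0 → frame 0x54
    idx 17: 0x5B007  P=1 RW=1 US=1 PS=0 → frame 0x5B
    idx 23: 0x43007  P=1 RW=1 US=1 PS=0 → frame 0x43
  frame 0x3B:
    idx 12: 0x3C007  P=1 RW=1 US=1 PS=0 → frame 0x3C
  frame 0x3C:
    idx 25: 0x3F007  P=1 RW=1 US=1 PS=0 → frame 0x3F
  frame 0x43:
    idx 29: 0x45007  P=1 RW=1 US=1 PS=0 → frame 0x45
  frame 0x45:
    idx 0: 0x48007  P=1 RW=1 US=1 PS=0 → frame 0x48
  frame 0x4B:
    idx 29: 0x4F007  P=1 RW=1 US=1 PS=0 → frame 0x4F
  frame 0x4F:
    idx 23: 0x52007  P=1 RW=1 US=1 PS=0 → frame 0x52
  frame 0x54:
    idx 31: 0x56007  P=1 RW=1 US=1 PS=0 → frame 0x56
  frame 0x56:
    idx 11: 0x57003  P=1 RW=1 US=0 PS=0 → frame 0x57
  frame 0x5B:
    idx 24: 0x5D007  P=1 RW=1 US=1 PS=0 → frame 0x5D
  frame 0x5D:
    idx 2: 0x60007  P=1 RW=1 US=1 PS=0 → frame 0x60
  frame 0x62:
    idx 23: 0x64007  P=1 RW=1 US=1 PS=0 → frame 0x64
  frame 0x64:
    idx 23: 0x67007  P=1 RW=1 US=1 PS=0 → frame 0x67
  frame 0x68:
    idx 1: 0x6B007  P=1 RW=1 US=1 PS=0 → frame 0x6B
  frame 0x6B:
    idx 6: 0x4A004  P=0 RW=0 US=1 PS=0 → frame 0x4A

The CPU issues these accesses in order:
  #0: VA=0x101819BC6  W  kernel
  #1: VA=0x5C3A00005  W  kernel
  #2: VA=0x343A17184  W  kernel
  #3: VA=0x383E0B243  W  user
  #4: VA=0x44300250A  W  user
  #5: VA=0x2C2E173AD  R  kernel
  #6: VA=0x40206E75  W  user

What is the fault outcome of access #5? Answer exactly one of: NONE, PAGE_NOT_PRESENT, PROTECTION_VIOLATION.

Per-access translation:
#0 VA=0x101819BC6 (w,kernel):
  lvl0: tbl 0x38, slot 4 ⇒ 0x3B007 (P1/RW1/US1/PS0)
  lvl1: tbl 0x3B, slot 12 ⇒ 0x3C007 (P1/RW1/US1/PS0)
  lvl2: tbl 0x3C, slot 25 ⇒ 0x3F007 (P1/RW1/US1/PS0)
  → PA=0x3FBC6  (3 entries read)
#1 VA=0x5C3A00005 (w,kernel):
  lvl0: tbl 0x38, slot 23 ⇒ 0x43007 (P1/RW1/US1/PS0)
  lvl1: tbl 0x43, slot 29 ⇒ 0x45007 (P1/RW1/US1/PS0)
  lvl2: tbl 0x45, slot 0 ⇒ 0x48007 (P1/RW1/US1/PS0)
  → PA=0x48005  (3 entries read)
#2 VA=0x343A17184 (w,kernel):
  lvl0: tbl 0x38, slot 13 ⇒ 0x4B007 (P1/RW1/US1/PS0)
  lvl1: tbl 0x4B, slot 29 ⇒ 0x4F007 (P1/RW1/US1/PS0)
  lvl2: tbl 0x4F, slot 23 ⇒ 0x52007 (P1/RW1/US1/PS0)
  → PA=0x52184  (3 entries read)
#3 VA=0x383E0B243 (w,user):
  lvl0: tbl 0x38, slot 14 ⇒ 0x54007 (P1/RW1/US1/PS0)
  lvl1: tbl 0x54, slot 31 ⇒ 0x56007 (P1/RW1/US1/PS0)
  lvl2: tbl 0x56, slot 11 ⇒ 0x57003 (P1/RW1/US0/PS0)
  ⇒ fault: PROTECTION_VIOLATION  — 3 lookups
#4 VA=0x44300250A (w,user):
  lvl0: tbl 0x38, slot 17 ⇒ 0x5B007 (P1/RW1/US1/PS0)
  lvl1: tbl 0x5B, slot 24 ⇒ 0x5D007 (P1/RW1/US1/PS0)
  lvl2: tbl 0x5D, slot 2 ⇒ 0x60007 (P1/RW1/US1/PS0)
  → PA=0x6050A  (3 entries read)
#5 VA=0x2C2E173AD (r,kernel):
  lvl0: tbl 0x38, slot 11 ⇒ 0x62007 (P1/RW1/US1/PS0)
  lvl1: tbl 0x62, slot 23 ⇒ 0x64007 (P1/RW1/US1/PS0)
  lvl2: tbl 0x64, slot 23 ⇒ 0x67007 (P1/RW1/US1/PS0)
  → PA=0x673AD  (3 entries read)
#6 VA=0x40206E75 (w,user):
  lvl0: tbl 0x38, slot 1 ⇒ 0x68007 (P1/RW1/US1/PS0)
  lvl1: tbl 0x68, slot 1 ⇒ 0x6B007 (P1/RW1/US1/PS0)
  lvl2: tbl 0x6B, slot 6 ⇒ 0x4A004 (P0/RW0/US1/PS0)
  ⇒ fault: PAGE_NOT_PRESENT  — 3 lookups

Access #5 fault: NONE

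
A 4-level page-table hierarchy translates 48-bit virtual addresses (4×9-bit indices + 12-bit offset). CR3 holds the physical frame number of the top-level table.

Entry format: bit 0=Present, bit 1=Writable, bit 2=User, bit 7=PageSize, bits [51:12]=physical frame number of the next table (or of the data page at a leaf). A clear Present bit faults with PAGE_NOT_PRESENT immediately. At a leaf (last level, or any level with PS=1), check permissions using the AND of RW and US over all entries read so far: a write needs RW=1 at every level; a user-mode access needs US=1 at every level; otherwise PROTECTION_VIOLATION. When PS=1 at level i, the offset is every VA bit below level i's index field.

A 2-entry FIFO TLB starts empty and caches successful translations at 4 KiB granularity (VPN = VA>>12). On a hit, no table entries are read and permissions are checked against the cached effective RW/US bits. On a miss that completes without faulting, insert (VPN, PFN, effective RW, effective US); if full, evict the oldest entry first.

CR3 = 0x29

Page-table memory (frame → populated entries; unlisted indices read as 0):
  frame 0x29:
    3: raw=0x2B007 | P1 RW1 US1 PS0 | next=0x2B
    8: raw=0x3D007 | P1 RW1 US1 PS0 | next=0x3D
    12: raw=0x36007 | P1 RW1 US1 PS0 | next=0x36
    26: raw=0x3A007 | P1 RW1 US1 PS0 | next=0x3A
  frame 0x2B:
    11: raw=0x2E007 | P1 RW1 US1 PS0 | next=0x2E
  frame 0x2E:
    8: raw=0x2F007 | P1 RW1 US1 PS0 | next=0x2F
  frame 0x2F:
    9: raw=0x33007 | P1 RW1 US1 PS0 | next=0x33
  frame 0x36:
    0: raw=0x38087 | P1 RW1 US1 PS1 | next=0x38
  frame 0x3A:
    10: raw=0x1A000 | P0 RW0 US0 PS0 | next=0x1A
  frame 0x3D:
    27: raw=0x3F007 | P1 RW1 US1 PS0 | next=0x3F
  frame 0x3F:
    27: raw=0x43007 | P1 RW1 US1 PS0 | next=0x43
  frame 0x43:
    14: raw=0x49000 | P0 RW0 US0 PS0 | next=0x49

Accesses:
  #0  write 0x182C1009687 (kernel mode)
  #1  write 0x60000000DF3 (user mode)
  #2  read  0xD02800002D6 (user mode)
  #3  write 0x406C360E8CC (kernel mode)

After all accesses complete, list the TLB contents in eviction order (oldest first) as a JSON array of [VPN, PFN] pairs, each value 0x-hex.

Per-access translation:
#0 VA=0x182C1009687 (w,kernel):
  [0] read 0x29 idx=3: raw=0x2B007 flags P=1 W=1 U=1 S=0
  [1] read 0x2B idx=11: raw=0x2E007 flags P=1 W=1 U=1 S=0
  [2] read 0x2E idx=8: raw=0x2F007 flags P=1 W=1 U=1 S=0
  [3] read 0x2F idx=9: raw=0x33007 flags P=1 W=1 U=1 S=0
  ✓ 0x33687  — 4 lookups
#1 VA=0x60000000DF3 (w,user):
  [0] read 0x29 idx=12: raw=0x36007 flags P=1 W=1 U=1 S=0
  [1] read 0x36 idx=0: raw=0x38087 flags P=1 W=1 U=1 S=1
  ✓ 0x38DF3 (huge @L1)  — 2 lookups
#2 VA=0xD02800002D6 (r,user):
  [0] read 0x29 idx=26: raw=0x3A007 flags P=1 W=1 U=1 S=0
  [1] read 0x3A idx=10: raw=0x1A000 flags P=0 W=0 U=0 S=0
  ✗ PAGE_NOT_PRESENT  [2 reads]
#3 VA=0x406C360E8CC (w,kernel):
  [0] read 0x29 idx=8: raw=0x3D007 flags P=1 W=1 U=1 S=0
  [1] read 0x3D idx=27: raw=0x3F007 flags P=1 W=1 U=1 S=0
  [2] read 0x3F idx=27: raw=0x43007 flags P=1 W=1 U=1 S=0
  [3] read 0x43 idx=14: raw=0x49000 flags P=0 W=0 U=0 S=0
  ✗ PAGE_NOT_PRESENT  [4 reads]

TLB: [["0x182C1009", "0x33"], ["0x60000000", "0x38"]]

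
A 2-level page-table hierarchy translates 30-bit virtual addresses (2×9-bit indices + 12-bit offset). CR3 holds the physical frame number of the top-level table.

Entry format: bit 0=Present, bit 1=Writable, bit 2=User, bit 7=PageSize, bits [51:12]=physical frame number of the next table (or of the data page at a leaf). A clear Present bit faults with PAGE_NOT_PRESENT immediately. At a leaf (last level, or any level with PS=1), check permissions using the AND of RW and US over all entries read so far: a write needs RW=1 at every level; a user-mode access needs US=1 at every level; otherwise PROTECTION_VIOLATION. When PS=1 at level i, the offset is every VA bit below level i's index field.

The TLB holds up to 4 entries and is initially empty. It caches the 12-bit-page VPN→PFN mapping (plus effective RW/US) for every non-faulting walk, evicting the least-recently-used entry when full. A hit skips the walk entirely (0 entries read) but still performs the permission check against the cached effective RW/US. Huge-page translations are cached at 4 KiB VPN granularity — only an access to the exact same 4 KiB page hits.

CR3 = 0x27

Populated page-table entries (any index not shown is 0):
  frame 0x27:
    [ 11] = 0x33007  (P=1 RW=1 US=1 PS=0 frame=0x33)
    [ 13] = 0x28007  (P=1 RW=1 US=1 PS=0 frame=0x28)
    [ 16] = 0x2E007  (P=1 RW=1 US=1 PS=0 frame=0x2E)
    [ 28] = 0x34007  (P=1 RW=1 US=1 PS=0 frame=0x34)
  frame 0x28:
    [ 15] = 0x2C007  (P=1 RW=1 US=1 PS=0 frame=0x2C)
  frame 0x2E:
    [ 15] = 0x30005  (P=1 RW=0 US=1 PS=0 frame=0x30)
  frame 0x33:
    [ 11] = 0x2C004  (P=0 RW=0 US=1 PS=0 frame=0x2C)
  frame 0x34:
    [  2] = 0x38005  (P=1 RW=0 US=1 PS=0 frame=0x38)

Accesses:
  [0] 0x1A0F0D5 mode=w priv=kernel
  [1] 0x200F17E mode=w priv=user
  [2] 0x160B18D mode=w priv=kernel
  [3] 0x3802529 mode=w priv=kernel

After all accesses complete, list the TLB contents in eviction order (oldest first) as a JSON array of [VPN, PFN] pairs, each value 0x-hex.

Walk each access:
#0 VA=0x1A0F0D5 (w,kernel):
  L0 @0x27[13] → 0x28007  P=1,RW=1,US=1,PS=0
  L1 @0x28[15] → 0x2C007  P=1,RW=1,US=1,PS=0
  ⇒ phys 0x2C0D5  [2 reads]
#1 VA=0x200F17E (w,user):
  L0 @0x27[16] → 0x2E007  P=1,RW=1,US=1,PS=0
  L1 @0x2E[15] → 0x30005  P=1,RW=0,US=1,PS=0
  ⇒ fault: PROTECTION_VIOLATION  — 2 lookups
#2 VA=0x160B18D (w,kernel):
  L0 @0x27[11] → 0x33007  P=1,RW=1,US=1,PS=0
  L1 @0x33[11] → 0x2C004  P=0,RW=0,US=1,PS=0
  ⇒ fault: PAGE_NOT_PRESENT  — 2 lookups
#3 VA=0x3802529 (w,kernel):
  L0 @0x27[28] → 0x34007  P=1,RW=1,US=1,PS=0
  L1 @0x34[2] → 0x38005  P=1,RW=0,US=1,PS=0
  ⇒ fault: PROTECTION_VIOLATION  — 2 lookups

TLB: [["0x1A0F", "0x2C"]]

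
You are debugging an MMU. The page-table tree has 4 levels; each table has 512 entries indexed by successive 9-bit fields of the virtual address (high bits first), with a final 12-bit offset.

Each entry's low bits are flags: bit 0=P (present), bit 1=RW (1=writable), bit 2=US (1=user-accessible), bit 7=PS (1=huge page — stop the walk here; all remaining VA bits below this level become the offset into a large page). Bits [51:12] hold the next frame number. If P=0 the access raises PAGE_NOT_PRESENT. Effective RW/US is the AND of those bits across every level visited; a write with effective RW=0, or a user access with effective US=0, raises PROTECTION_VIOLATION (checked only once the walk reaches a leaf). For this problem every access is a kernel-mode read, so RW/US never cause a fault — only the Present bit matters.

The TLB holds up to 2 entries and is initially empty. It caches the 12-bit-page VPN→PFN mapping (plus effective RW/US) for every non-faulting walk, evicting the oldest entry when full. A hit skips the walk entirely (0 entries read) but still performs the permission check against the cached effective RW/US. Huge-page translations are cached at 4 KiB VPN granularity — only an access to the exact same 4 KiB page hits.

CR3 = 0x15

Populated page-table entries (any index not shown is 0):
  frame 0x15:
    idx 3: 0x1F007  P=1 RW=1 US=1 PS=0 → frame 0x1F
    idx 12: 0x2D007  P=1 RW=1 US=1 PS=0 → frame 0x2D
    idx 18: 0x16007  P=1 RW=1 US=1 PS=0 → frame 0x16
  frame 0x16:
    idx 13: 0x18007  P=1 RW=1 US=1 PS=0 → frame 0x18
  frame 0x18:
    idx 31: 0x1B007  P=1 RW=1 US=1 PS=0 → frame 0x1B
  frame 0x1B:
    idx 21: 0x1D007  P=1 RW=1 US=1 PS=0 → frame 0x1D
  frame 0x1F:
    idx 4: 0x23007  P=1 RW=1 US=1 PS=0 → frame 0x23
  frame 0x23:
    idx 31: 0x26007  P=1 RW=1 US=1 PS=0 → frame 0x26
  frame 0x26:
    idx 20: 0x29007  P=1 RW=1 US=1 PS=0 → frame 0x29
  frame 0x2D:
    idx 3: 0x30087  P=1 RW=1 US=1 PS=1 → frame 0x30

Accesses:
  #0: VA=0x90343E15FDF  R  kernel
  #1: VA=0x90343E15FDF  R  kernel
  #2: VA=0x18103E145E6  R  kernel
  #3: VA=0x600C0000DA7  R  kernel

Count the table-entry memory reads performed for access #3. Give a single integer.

Trace:
#0 VA=0x90343E15FDF (r,kernel):
  L0: frame=0x15 idx=18 entry=0x16007 [P=1 RW=1 US=1 PS=0]
  L1: frame=0x16 idx=13 entry=0x18007 [P=1 RW=1 US=1 PS=0]
  L2: frame=0x18 idx=31 entry=0x1B007 [P=1 RW=1 US=1 PS=0]
  L3: frame=0x1B idx=21 entry=0x1D007 [P=1 RW=1 US=1 PS=0]
  ✓ 0x1DFDF  — 4 lookups
#1 VA=0x90343E15FDF (r,kernel):
  TLB hit vpn=0x90343E15 → PA=0x1DFDF
#2 VA=0x18103E145E6 (r,kernel):
  L0: frame=0x15 idx=3 entry=0x1F007 [P=1 RW=1 US=1 PS=0]
  L1: frame=0x1F idx=4 entry=0x23007 [P=1 RW=1 US=1 PS=0]
  L2: frame=0x23 idx=31 entry=0x26007 [P=1 RW=1 US=1 PS=0]
  L3: frame=0x26 idx=20 entry=0x29007 [P=1 RW=1 US=1 PS=0]
  ✓ 0x295E6  — 4 lookups
#3 VA=0x600C0000DA7 (r,kernel):
  L0: frame=0x15 idx=12 entry=0x2D007 [P=1 RW=1 US=1 PS=0]
  L1: frame=0x2D idx=3 entry=0x30087 [P=1 RW=1 US=1 PS=1]
  ✓ 0x30DA7 (huge @L1)  — 2 lookups

Entries read for #3: 2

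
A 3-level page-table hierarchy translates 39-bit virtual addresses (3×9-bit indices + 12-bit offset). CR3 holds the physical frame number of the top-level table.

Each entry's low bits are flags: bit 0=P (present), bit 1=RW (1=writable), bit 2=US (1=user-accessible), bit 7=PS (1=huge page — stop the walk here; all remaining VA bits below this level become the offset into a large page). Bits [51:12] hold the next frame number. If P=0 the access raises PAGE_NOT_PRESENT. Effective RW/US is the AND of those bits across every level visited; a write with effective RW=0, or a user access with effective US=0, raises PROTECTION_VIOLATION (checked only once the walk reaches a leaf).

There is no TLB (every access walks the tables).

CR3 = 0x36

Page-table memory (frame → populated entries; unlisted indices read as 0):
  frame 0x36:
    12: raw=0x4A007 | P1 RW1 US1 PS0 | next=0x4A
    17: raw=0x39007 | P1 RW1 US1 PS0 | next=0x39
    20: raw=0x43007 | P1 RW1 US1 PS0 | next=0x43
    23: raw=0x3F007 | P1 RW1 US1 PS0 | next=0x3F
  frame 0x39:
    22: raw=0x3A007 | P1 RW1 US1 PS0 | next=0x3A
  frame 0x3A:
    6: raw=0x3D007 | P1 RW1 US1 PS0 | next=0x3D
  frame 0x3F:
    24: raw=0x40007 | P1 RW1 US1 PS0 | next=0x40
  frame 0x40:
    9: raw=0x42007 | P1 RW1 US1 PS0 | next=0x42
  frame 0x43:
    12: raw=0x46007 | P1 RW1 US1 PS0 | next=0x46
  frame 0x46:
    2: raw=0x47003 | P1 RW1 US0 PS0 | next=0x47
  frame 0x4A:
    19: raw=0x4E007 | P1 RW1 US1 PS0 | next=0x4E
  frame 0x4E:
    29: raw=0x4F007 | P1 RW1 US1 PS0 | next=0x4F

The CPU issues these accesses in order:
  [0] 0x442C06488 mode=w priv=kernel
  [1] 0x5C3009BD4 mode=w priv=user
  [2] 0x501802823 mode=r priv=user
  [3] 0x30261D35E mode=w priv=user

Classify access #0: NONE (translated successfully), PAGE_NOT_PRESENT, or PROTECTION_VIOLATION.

Trace:
#0 VA=0x442C06488 (w,kernel):
  [0] read 0x36 idx=17: raw=0x39007 flags P=1 W=1 U=1 S=0
  [1] read 0x39 idx=22: raw=0x3A007 flags P=1 W=1 U=1 S=0
  [2] read 0x3A idx=6: raw=0x3D007 flags P=1 W=1 U=1 S=0
  ⇒ phys 0x3D488  [3 reads]
#1 VA=0x5C3009BD4 (w,user):
  [0] read 0x36 idx=23: raw=0x3F007 flags P=1 W=1 U=1 S=0
  [1] read 0x3F idx=24: raw=0x40007 flags P=1 W=1 U=1 S=0
  [2] read 0x40 idx=9: raw=0x42007 flags P=1 W=1 U=1 S=0
  ⇒ phys 0x42BD4  [3 reads]
#2 VA=0x501802823 (r,user):
  [0] read 0x36 idx=20: raw=0x43007 flags P=1 W=1 U=1 S=0
  [1] read 0x43 idx=12: raw=0x46007 flags P=1 W=1 U=1 S=0
  [2] read 0x46 idx=2: raw=0x47003 flags P=1 W=1 U=0 S=0
  ✗ PROTECTION_VIOLATION  [3 reads]
#3 VA=0x30261D35E (w,user):
  [0] read 0x36 idx=12: raw=0x4A007 flags P=1 W=1 U=1 S=0
  [1] read 0x4A idx=19: raw=0x4E007 flags P=1 W=1 U=1 S=0
  [2] read 0x4E idx=29: raw=0x4F007 flags P=1 W=1 U=1 S=0
  ⇒ phys 0x4F35E  [3 reads]

Access #0 fault: NONE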